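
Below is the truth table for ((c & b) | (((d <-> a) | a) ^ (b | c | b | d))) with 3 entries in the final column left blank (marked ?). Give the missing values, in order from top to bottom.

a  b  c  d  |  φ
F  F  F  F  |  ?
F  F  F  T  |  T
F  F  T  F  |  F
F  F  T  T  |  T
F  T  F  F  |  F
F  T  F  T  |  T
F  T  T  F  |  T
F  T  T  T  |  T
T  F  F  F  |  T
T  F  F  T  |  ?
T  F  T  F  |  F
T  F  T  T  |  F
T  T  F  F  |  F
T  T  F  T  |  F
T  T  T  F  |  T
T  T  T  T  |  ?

T, F, T

Row a=F, b=F, c=F, d=F: (c & b) = F, (((d <-> a) | a) ^ (b | c | b | d)) = T, so the formula = T.
Row a=T, b=F, c=F, d=T: (c & b) = F, (((d <-> a) | a) ^ (b | c | b | d)) = F, so the formula = F.
Row a=T, b=T, c=T, d=T: (c & b) = T, (((d <-> a) | a) ^ (b | c | b | d)) = F, so the formula = T.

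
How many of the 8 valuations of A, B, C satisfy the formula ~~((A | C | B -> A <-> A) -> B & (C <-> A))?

A  B  C     (A | C | B)  ((A | C | B) -> A)  (((A | C | B) -> A) <-> A)  (C <-> A)  (B & (C <-> A))  φ
F  F  F          F               T                       F                   T             F         T
F  F  T          T               F                       T                   F             F         F
F  T  F          T               F                       T                   T             T         T
F  T  T          T               F                       T                   F             F         F
T  F  F          T               T                       T                   F             F         F
T  F  T          T               T                       T                   T             F         F
T  T  F          T               T                       T                   F             F         F
T  T  T          T               T                       T                   T             T         T
The formula is true on 3 of the 8 rows.

3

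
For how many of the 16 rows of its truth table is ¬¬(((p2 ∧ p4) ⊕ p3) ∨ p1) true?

  p1  |   p2  |   p3  |   p4  || (p2 ∧ p4) | ((p2 ∧ p4) ⊕ p3) | (((p2 ∧ p4) ⊕ p3) ∨ p1) | ¬(((p2 ∧ p4) ⊕ p3) ∨ p1) | ¬¬(((p2 ∧ p4) ⊕ p3) ∨ p1)
 True |  True |  True |  True ||    True   |      False       |           True          |          False           |            True          
 True |  True |  True | False ||   False   |       True       |           True          |          False           |            True          
 True |  True | False |  True ||    True   |       True       |           True          |          False           |            True          
 True |  True | False | False ||   False   |      False       |           True          |          False           |            True          
 True | False |  True |  True ||   False   |       True       |           True          |          False           |            True          
 True | False |  True | False ||   False   |       True       |           True          |          False           |            True          
 True | False | False |  True ||   False   |      False       |           True          |          False           |            True          
 True | False | False | False ||   False   |      False       |           True          |          False           |            True          
False |  True |  True |  True ||    True   |      False       |          False          |           True           |           False          
False |  True |  True | False ||   False   |       True       |           True          |          False           |            True          
False |  True | False |  True ||    True   |       True       |           True          |          False           |            True          
False |  True | False | False ||   False   |      False       |          False          |           True           |           False          
False | False |  True |  True ||   False   |       True       |           True          |          False           |            True          
False | False |  True | False ||   False   |       True       |           True          |          False           |            True          
False | False | False |  True ||   False   |      False       |          False          |           True           |           False          
False | False | False | False ||   False   |      False       |          False          |           True           |           False          
The formula is true on 12 of the 16 rows.

12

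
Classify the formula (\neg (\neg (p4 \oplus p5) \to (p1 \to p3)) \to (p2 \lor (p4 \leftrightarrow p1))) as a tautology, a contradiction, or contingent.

contingent

  p1     p2     p3     p4     p5   |    φ  
 True   True   True   True   True  |   True
 True   True   True   True  False  |   True
 True   True   True  False   True  |   True
 True   True   True  False  False  |   True
 True   True  False   True   True  |   True
 True   True  False   True  False  |   True
 True   True  False  False   True  |   True
 True   True  False  False  False  |   True
 True  False   True   True   True  |   True
 True  False   True   True  False  |   True
 True  False   True  False   True  |   True
 True  False   True  False  False  |   True
 True  False  False   True   True  |   True
 True  False  False   True  False  |   True
 True  False  False  False   True  |   True
 True  False  False  False  False  |  False
False   True   True   True   True  |   True
False   True   True   True  False  |   True
False   True   True  False   True  |   True
False   True   True  False  False  |   True
False   True  False   True   True  |   True
False   True  False   True  False  |   True
False   True  False  False   True  |   True
False   True  False  False  False  |   True
False  False   True   True   True  |   True
False  False   True   True  False  |   True
False  False   True  False   True  |   True
False  False   True  False  False  |   True
False  False  False   True   True  |   True
False  False  False   True  False  |   True
False  False  False  False   True  |   True
False  False  False  False  False  |   True
31 of 32 rows are True, so the formula is contingent.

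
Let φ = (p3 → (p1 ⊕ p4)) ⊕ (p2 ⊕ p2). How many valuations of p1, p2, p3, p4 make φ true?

12

p1 | p2 | p3 | p4 || (p1 ⊕ p4) | (p3 → (p1 ⊕ p4)) | (p2 ⊕ p2) | ((p3 → (p1 ⊕ p4)) ⊕ (p2 ⊕ p2))
T  | T  | T  | T  ||     F     |        F         |     F     |               F               
T  | T  | T  | F  ||     T     |        T         |     F     |               T               
T  | T  | F  | T  ||     F     |        T         |     F     |               T               
T  | T  | F  | F  ||     T     |        T         |     F     |               T               
T  | F  | T  | T  ||     F     |        F         |     F     |               F               
T  | F  | T  | F  ||     T     |        T         |     F     |               T               
T  | F  | F  | T  ||     F     |        T         |     F     |               T               
T  | F  | F  | F  ||     T     |        T         |     F     |               T               
F  | T  | T  | T  ||     T     |        T         |     F     |               T               
F  | T  | T  | F  ||     F     |        F         |     F     |               F               
F  | T  | F  | T  ||     T     |        T         |     F     |               T               
F  | T  | F  | F  ||     F     |        T         |     F     |               T               
F  | F  | T  | T  ||     T     |        T         |     F     |               T               
F  | F  | T  | F  ||     F     |        F         |     F     |               F               
F  | F  | F  | T  ||     T     |        T         |     F     |               T               
F  | F  | F  | F  ||     F     |        T         |     F     |               T               
The formula is true on 12 of the 16 rows.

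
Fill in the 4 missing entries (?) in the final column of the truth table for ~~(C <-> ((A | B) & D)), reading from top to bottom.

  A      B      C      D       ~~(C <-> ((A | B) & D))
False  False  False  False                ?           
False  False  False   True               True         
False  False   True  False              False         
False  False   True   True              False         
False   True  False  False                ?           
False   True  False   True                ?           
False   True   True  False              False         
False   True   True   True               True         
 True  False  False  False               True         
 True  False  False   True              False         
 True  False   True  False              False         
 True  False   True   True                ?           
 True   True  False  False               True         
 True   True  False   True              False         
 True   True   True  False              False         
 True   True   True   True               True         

True, True, False, True

Row A=False, B=False, C=False, D=False: (C <-> ((A | B) & D)) = True, ~(C <-> ((A | B) & D)) = False, so ~~(C <-> ((A | B) & D)) = True.
Row A=False, B=True, C=False, D=False: (C <-> ((A | B) & D)) = True, ~(C <-> ((A | B) & D)) = False, so ~~(C <-> ((A | B) & D)) = True.
Row A=False, B=True, C=False, D=True: (C <-> ((A | B) & D)) = False, ~(C <-> ((A | B) & D)) = True, so ~~(C <-> ((A | B) & D)) = False.
Row A=True, B=False, C=True, D=True: (C <-> ((A | B) & D)) = True, ~(C <-> ((A | B) & D)) = False, so ~~(C <-> ((A | B) & D)) = True.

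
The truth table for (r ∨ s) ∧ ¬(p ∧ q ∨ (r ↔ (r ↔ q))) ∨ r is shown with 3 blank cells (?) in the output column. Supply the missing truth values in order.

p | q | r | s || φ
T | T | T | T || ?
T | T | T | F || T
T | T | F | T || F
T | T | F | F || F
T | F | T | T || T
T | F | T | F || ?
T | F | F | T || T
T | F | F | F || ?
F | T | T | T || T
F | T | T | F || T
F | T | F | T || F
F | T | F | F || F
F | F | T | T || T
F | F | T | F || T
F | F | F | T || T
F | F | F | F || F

Row p=T, q=T, r=T, s=T: ((r ∨ s) ∧ ¬(p ∧ q ∨ (r ↔ (r ↔ q)))) = F, so the formula = T.
Row p=T, q=F, r=T, s=F: ((r ∨ s) ∧ ¬(p ∧ q ∨ (r ↔ (r ↔ q)))) = T, so the formula = T.
Row p=T, q=F, r=F, s=F: ((r ∨ s) ∧ ¬(p ∧ q ∨ (r ↔ (r ↔ q)))) = F, so the formula = F.

T, T, F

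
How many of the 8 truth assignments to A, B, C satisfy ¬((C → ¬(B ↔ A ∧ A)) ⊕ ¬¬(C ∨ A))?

4

A | B | C | (A ∧ A) | (B ↔ (A ∧ A)) | ¬(B ↔ (A ∧ A)) | (C → ¬(B ↔ (A ∧ A))) | (C ∨ A) | ¬(C ∨ A) | ¬¬(C ∨ A) | φ
- | - | - | ------- | ------------- | -------------- | -------------------- | ------- | -------- | --------- | -
F | F | F |    F    |       T       |       F        |          T           |    F    |    T     |     F     | F
F | F | T |    F    |       T       |       F        |          F           |    T    |    F     |     T     | F
F | T | F |    F    |       F       |       T        |          T           |    F    |    T     |     F     | F
F | T | T |    F    |       F       |       T        |          T           |    T    |    F     |     T     | T
T | F | F |    T    |       F       |       T        |          T           |    T    |    F     |     T     | T
T | F | T |    T    |       F       |       T        |          T           |    T    |    F     |     T     | T
T | T | F |    T    |       T       |       F        |          T           |    T    |    F     |     T     | T
T | T | T |    T    |       T       |       F        |          F           |    T    |    F     |     T     | F
The formula is true on 4 of the 8 rows.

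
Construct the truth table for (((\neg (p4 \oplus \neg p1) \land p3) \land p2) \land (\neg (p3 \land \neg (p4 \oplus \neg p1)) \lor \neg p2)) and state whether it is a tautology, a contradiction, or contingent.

p1 | p2 | p3 | p4 | \neg p1 | (p4 \oplus \neg p1) | \neg (p4 \oplus \neg p1) | \neg p2 | φ
-- | -- | -- | -- | ------- | ------------------- | ------------------------ | ------- | -
1  | 1  | 1  | 1  |    0    |          1          |            0             |    0    | 0
1  | 1  | 1  | 0  |    0    |          0          |            1             |    0    | 0
1  | 1  | 0  | 1  |    0    |          1          |            0             |    0    | 0
1  | 1  | 0  | 0  |    0    |          0          |            1             |    0    | 0
1  | 0  | 1  | 1  |    0    |          1          |            0             |    1    | 0
1  | 0  | 1  | 0  |    0    |          0          |            1             |    1    | 0
1  | 0  | 0  | 1  |    0    |          1          |            0             |    1    | 0
1  | 0  | 0  | 0  |    0    |          0          |            1             |    1    | 0
0  | 1  | 1  | 1  |    1    |          0          |            1             |    0    | 0
0  | 1  | 1  | 0  |    1    |          1          |            0             |    0    | 0
0  | 1  | 0  | 1  |    1    |          0          |            1             |    0    | 0
0  | 1  | 0  | 0  |    1    |          1          |            0             |    0    | 0
0  | 0  | 1  | 1  |    1    |          0          |            1             |    1    | 0
0  | 0  | 1  | 0  |    1    |          1          |            0             |    1    | 0
0  | 0  | 0  | 1  |    1    |          0          |            1             |    1    | 0
0  | 0  | 0  | 0  |    1    |          1          |            0             |    1    | 0
Every row is 0, so the formula is a contradiction.

contradiction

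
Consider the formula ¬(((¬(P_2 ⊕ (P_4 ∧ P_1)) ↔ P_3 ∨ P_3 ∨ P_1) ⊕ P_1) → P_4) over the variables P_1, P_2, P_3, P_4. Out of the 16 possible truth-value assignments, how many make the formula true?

4

P_1 | P_2 | P_3 | P_4 || (P_4 ∧ P_1) | (P_2 ⊕ (P_4 ∧ P_1)) | ¬(P_2 ⊕ (P_4 ∧ P_1)) | (P_3 ∨ P_1) | (P_3 ∨ (P_3 ∨ P_1)) | φ
 F  |  F  |  F  |  F  ||      F      |          F          |          T           |      F      |          F          | F
 F  |  F  |  F  |  T  ||      F      |          F          |          T           |      F      |          F          | F
 F  |  F  |  T  |  F  ||      F      |          F          |          T           |      T      |          T          | T
 F  |  F  |  T  |  T  ||      F      |          F          |          T           |      T      |          T          | F
 F  |  T  |  F  |  F  ||      F      |          T          |          F           |      F      |          F          | T
 F  |  T  |  F  |  T  ||      F      |          T          |          F           |      F      |          F          | F
 F  |  T  |  T  |  F  ||      F      |          T          |          F           |      T      |          T          | F
 F  |  T  |  T  |  T  ||      F      |          T          |          F           |      T      |          T          | F
 T  |  F  |  F  |  F  ||      F      |          F          |          T           |      T      |          T          | F
 T  |  F  |  F  |  T  ||      T      |          T          |          F           |      T      |          T          | F
 T  |  F  |  T  |  F  ||      F      |          F          |          T           |      T      |          T          | F
 T  |  F  |  T  |  T  ||      T      |          T          |          F           |      T      |          T          | F
 T  |  T  |  F  |  F  ||      F      |          T          |          F           |      T      |          T          | T
 T  |  T  |  F  |  T  ||      T      |          F          |          T           |      T      |          T          | F
 T  |  T  |  T  |  F  ||      F      |          T          |          F           |      T      |          T          | T
 T  |  T  |  T  |  T  ||      T      |          F          |          T           |      T      |          T          | F
The formula is true on 4 of the 16 rows.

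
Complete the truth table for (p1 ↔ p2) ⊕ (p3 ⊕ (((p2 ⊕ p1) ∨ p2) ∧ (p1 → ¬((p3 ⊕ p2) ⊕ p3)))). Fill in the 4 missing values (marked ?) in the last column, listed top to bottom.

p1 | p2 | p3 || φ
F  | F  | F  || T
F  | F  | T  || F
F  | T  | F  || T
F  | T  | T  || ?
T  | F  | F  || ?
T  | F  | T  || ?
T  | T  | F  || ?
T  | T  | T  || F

Row p1=F, p2=T, p3=T: (p1 ↔ p2) = F, (p3 ⊕ (((p2 ⊕ p1) ∨ p2) ∧ (p1 → ¬((p3 ⊕ p2) ⊕ p3)))) = F, so the formula = F.
Row p1=T, p2=F, p3=F: (p1 ↔ p2) = F, (p3 ⊕ (((p2 ⊕ p1) ∨ p2) ∧ (p1 → ¬((p3 ⊕ p2) ⊕ p3)))) = T, so the formula = T.
Row p1=T, p2=F, p3=T: (p1 ↔ p2) = F, (p3 ⊕ (((p2 ⊕ p1) ∨ p2) ∧ (p1 → ¬((p3 ⊕ p2) ⊕ p3)))) = F, so the formula = F.
Row p1=T, p2=T, p3=F: (p1 ↔ p2) = T, (p3 ⊕ (((p2 ⊕ p1) ∨ p2) ∧ (p1 → ¬((p3 ⊕ p2) ⊕ p3)))) = F, so the formula = T.

F, T, F, T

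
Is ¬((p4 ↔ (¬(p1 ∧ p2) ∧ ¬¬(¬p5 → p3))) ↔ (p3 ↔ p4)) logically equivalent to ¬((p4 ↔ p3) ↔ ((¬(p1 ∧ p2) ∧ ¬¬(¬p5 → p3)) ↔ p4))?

  p1  |   p2  |   p3  |   p4  |   p5  |   φ   |   ψ  
----- | ----- | ----- | ----- | ----- | ----- | -----
 True |  True |  True |  True |  True |  True |  True
 True |  True |  True |  True | False |  True |  True
 True |  True |  True | False |  True |  True |  True
 True |  True |  True | False | False |  True |  True
 True |  True | False |  True |  True | False | False
 True |  True | False |  True | False | False | False
 True |  True | False | False |  True | False | False
 True |  True | False | False | False | False | False
 True | False |  True |  True |  True | False | False
 True | False |  True |  True | False | False | False
 True | False |  True | False |  True | False | False
 True | False |  True | False | False | False | False
 True | False | False |  True |  True |  True |  True
 True | False | False |  True | False | False | False
 True | False | False | False |  True |  True |  True
 True | False | False | False | False | False | False
False |  True |  True |  True |  True | False | False
False |  True |  True |  True | False | False | False
False |  True |  True | False |  True | False | False
False |  True |  True | False | False | False | False
False |  True | False |  True |  True |  True |  True
False |  True | False |  True | False | False | False
False |  True | False | False |  True |  True |  True
False |  True | False | False | False | False | False
False | False |  True |  True |  True | False | False
False | False |  True |  True | False | False | False
False | False |  True | False |  True | False | False
False | False |  True | False | False | False | False
False | False | False |  True |  True |  True |  True
False | False | False |  True | False | False | False
False | False | False | False |  True |  True |  True
False | False | False | False | False | False | False
The columns for φ and ψ agree on every row, so they are logically equivalent.

equivalent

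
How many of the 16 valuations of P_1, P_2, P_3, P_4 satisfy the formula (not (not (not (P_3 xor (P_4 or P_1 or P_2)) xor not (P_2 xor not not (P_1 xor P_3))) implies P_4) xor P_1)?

10

P_1 | P_2 | P_3 | P_4 || φ
 0  |  0  |  0  |  0  || 1
 0  |  0  |  0  |  1  || 0
 0  |  0  |  1  |  0  || 1
 0  |  0  |  1  |  1  || 0
 0  |  1  |  0  |  0  || 1
 0  |  1  |  0  |  1  || 0
 0  |  1  |  1  |  0  || 1
 0  |  1  |  1  |  1  || 0
 1  |  0  |  0  |  0  || 0
 1  |  0  |  0  |  1  || 1
 1  |  0  |  1  |  0  || 0
 1  |  0  |  1  |  1  || 1
 1  |  1  |  0  |  0  || 1
 1  |  1  |  0  |  1  || 1
 1  |  1  |  1  |  0  || 1
 1  |  1  |  1  |  1  || 1
The formula is true on 10 of the 16 rows.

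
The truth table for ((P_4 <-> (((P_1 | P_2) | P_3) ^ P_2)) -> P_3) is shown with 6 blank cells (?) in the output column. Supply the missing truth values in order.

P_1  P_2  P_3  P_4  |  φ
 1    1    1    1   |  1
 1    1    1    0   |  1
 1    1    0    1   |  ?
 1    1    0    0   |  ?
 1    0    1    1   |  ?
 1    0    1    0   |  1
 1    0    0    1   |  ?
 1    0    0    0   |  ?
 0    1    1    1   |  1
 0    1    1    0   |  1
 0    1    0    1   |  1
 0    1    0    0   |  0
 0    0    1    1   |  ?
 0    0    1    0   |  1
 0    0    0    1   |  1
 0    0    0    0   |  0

Row P_1=1, P_2=1, P_3=0, P_4=1: (P_4 <-> (((P_1 | P_2) | P_3) ^ P_2)) = 0, so the formula = 1.
Row P_1=1, P_2=1, P_3=0, P_4=0: (P_4 <-> (((P_1 | P_2) | P_3) ^ P_2)) = 1, so the formula = 0.
Row P_1=1, P_2=0, P_3=1, P_4=1: (P_4 <-> (((P_1 | P_2) | P_3) ^ P_2)) = 1, so the formula = 1.
Row P_1=1, P_2=0, P_3=0, P_4=1: (P_4 <-> (((P_1 | P_2) | P_3) ^ P_2)) = 1, so the formula = 0.
Row P_1=1, P_2=0, P_3=0, P_4=0: (P_4 <-> (((P_1 | P_2) | P_3) ^ P_2)) = 0, so the formula = 1.
Row P_1=0, P_2=0, P_3=1, P_4=1: (P_4 <-> (((P_1 | P_2) | P_3) ^ P_2)) = 1, so the formula = 1.

1, 0, 1, 0, 1, 1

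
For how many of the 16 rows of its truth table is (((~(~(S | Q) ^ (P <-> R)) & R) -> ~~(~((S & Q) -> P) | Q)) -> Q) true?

10

P  Q  R  S  |  φ
T  T  T  T  |  T
T  T  T  F  |  T
T  T  F  T  |  T
T  T  F  F  |  T
T  F  T  T  |  F
T  F  T  F  |  T
T  F  F  T  |  F
T  F  F  F  |  F
F  T  T  T  |  T
F  T  T  F  |  T
F  T  F  T  |  T
F  T  F  F  |  T
F  F  T  T  |  T
F  F  T  F  |  F
F  F  F  T  |  F
F  F  F  F  |  F
The formula is true on 10 of the 16 rows.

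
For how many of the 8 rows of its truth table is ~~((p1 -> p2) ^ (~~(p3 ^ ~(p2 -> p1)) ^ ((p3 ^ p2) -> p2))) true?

4

p1  p2  p3  |  (p1 -> p2)  (p2 -> p1)  ~(p2 -> p1)  (p3 ^ ~(p2 -> p1))  ~(p3 ^ ~(p2 -> p1))  ~~(p3 ^ ~(p2 -> p1))  (p3 ^ p2)  ((p3 ^ p2) -> p2)  φ
F   F   F   |      T           T            F               F                    T                    F                F              T          F
F   F   T   |      T           T            F               T                    F                    T                T              F          F
F   T   F   |      T           F            T               T                    F                    T                T              T          T
F   T   T   |      T           F            T               F                    T                    F                F              T          F
T   F   F   |      F           T            F               F                    T                    F                F              T          T
T   F   T   |      F           T            F               T                    F                    T                T              F          T
T   T   F   |      T           T            F               F                    T                    F                T              T          F
T   T   T   |      T           T            F               T                    F                    T                F              T          T
The formula is true on 4 of the 8 rows.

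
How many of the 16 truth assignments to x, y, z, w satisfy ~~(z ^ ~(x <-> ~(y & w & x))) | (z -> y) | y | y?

14

x  y  z  w  |  (y & w & x)  ~(y & w & x)  (x <-> ~(y & w & x))  ~(x <-> ~(y & w & x))  (z ^ ~(x <-> ~(y & w & x)))  ~(z ^ ~(x <-> ~(y & w & x)))  (z -> y)  φ
T  T  T  T  |       T            F                 F                      T                         F                            T                   T      T
T  T  T  F  |       F            T                 T                      F                         T                            F                   T      T
T  T  F  T  |       T            F                 F                      T                         T                            F                   T      T
T  T  F  F  |       F            T                 T                      F                         F                            T                   T      T
T  F  T  T  |       F            T                 T                      F                         T                            F                   F      T
T  F  T  F  |       F            T                 T                      F                         T                            F                   F      T
T  F  F  T  |       F            T                 T                      F                         F                            T                   T      T
T  F  F  F  |       F            T                 T                      F                         F                            T                   T      T
F  T  T  T  |       F            T                 F                      T                         F                            T                   T      T
F  T  T  F  |       F            T                 F                      T                         F                            T                   T      T
F  T  F  T  |       F            T                 F                      T                         T                            F                   T      T
F  T  F  F  |       F            T                 F                      T                         T                            F                   T      T
F  F  T  T  |       F            T                 F                      T                         F                            T                   F      F
F  F  T  F  |       F            T                 F                      T                         F                            T                   F      F
F  F  F  T  |       F            T                 F                      T                         T                            F                   T      T
F  F  F  F  |       F            T                 F                      T                         T                            F                   T      T
The formula is true on 14 of the 16 rows.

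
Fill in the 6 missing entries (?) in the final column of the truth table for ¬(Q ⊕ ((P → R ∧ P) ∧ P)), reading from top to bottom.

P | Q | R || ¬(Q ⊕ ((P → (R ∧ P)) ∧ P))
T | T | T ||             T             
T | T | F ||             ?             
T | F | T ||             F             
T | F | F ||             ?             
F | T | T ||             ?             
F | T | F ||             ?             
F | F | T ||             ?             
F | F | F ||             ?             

F, T, F, F, T, T

Row P=T, Q=T, R=F: ((P → R ∧ P) ∧ P) = F, (Q ⊕ ((P → R ∧ P) ∧ P)) = T, so ¬(Q ⊕ ((P → (R ∧ P)) ∧ P)) = F.
Row P=T, Q=F, R=F: ((P → R ∧ P) ∧ P) = F, (Q ⊕ ((P → R ∧ P) ∧ P)) = F, so ¬(Q ⊕ ((P → (R ∧ P)) ∧ P)) = T.
Row P=F, Q=T, R=T: ((P → R ∧ P) ∧ P) = F, (Q ⊕ ((P → R ∧ P) ∧ P)) = T, so ¬(Q ⊕ ((P → (R ∧ P)) ∧ P)) = F.
Row P=F, Q=T, R=F: ((P → R ∧ P) ∧ P) = F, (Q ⊕ ((P → R ∧ P) ∧ P)) = T, so ¬(Q ⊕ ((P → (R ∧ P)) ∧ P)) = F.
Row P=F, Q=F, R=T: ((P → R ∧ P) ∧ P) = F, (Q ⊕ ((P → R ∧ P) ∧ P)) = F, so ¬(Q ⊕ ((P → (R ∧ P)) ∧ P)) = T.
Row P=F, Q=F, R=F: ((P → R ∧ P) ∧ P) = F, (Q ⊕ ((P → R ∧ P) ∧ P)) = F, so ¬(Q ⊕ ((P → (R ∧ P)) ∧ P)) = T.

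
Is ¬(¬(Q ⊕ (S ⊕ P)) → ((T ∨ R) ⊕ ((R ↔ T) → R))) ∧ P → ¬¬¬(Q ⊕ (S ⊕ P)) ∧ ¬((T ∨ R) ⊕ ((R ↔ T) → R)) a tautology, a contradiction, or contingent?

tautology

P | Q | R | S | T | φ
- | - | - | - | - | -
1 | 1 | 1 | 1 | 1 | 1
1 | 1 | 1 | 1 | 0 | 1
1 | 1 | 1 | 0 | 1 | 1
1 | 1 | 1 | 0 | 0 | 1
1 | 1 | 0 | 1 | 1 | 1
1 | 1 | 0 | 1 | 0 | 1
1 | 1 | 0 | 0 | 1 | 1
1 | 1 | 0 | 0 | 0 | 1
1 | 0 | 1 | 1 | 1 | 1
1 | 0 | 1 | 1 | 0 | 1
1 | 0 | 1 | 0 | 1 | 1
1 | 0 | 1 | 0 | 0 | 1
1 | 0 | 0 | 1 | 1 | 1
1 | 0 | 0 | 1 | 0 | 1
1 | 0 | 0 | 0 | 1 | 1
1 | 0 | 0 | 0 | 0 | 1
0 | 1 | 1 | 1 | 1 | 1
0 | 1 | 1 | 1 | 0 | 1
0 | 1 | 1 | 0 | 1 | 1
0 | 1 | 1 | 0 | 0 | 1
0 | 1 | 0 | 1 | 1 | 1
0 | 1 | 0 | 1 | 0 | 1
0 | 1 | 0 | 0 | 1 | 1
0 | 1 | 0 | 0 | 0 | 1
0 | 0 | 1 | 1 | 1 | 1
0 | 0 | 1 | 1 | 0 | 1
0 | 0 | 1 | 0 | 1 | 1
0 | 0 | 1 | 0 | 0 | 1
0 | 0 | 0 | 1 | 1 | 1
0 | 0 | 0 | 1 | 0 | 1
0 | 0 | 0 | 0 | 1 | 1
0 | 0 | 0 | 0 | 0 | 1
Every row is 1, so the formula is a tautology.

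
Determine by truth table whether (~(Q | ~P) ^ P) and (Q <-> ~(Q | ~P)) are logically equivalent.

not equivalent

  P      Q    |    φ      ψ  
False  False  |  False   True
False   True  |  False  False
 True  False  |  False  False
 True   True  |   True  False
The columns differ at P=False, Q=False (φ=False, ψ=True), so they are not equivalent.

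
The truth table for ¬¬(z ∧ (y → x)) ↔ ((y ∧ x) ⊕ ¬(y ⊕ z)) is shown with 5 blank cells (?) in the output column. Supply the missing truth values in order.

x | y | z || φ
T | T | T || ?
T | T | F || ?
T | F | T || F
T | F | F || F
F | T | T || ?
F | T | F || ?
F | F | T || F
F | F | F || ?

Row x=T, y=T, z=T: ¬¬(z ∧ (y → x)) = T, ((y ∧ x) ⊕ ¬(y ⊕ z)) = F, so the formula = F.
Row x=T, y=T, z=F: ¬¬(z ∧ (y → x)) = F, ((y ∧ x) ⊕ ¬(y ⊕ z)) = T, so the formula = F.
Row x=F, y=T, z=T: ¬¬(z ∧ (y → x)) = F, ((y ∧ x) ⊕ ¬(y ⊕ z)) = T, so the formula = F.
Row x=F, y=T, z=F: ¬¬(z ∧ (y → x)) = F, ((y ∧ x) ⊕ ¬(y ⊕ z)) = F, so the formula = T.
Row x=F, y=F, z=F: ¬¬(z ∧ (y → x)) = F, ((y ∧ x) ⊕ ¬(y ⊕ z)) = T, so the formula = F.

F, F, F, T, F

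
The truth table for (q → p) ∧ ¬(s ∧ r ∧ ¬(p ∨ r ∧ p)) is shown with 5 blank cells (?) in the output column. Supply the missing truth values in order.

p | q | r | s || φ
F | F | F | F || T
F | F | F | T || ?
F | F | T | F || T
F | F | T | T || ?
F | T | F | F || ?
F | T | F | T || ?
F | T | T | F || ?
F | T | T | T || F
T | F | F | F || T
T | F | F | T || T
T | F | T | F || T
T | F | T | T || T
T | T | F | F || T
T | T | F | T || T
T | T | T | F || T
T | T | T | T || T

Row p=F, q=F, r=F, s=T: (q → p) = T, ¬(s ∧ r ∧ ¬(p ∨ r ∧ p)) = T, so the formula = T.
Row p=F, q=F, r=T, s=T: (q → p) = T, ¬(s ∧ r ∧ ¬(p ∨ r ∧ p)) = F, so the formula = F.
Row p=F, q=T, r=F, s=F: (q → p) = F, ¬(s ∧ r ∧ ¬(p ∨ r ∧ p)) = T, so the formula = F.
Row p=F, q=T, r=F, s=T: (q → p) = F, ¬(s ∧ r ∧ ¬(p ∨ r ∧ p)) = T, so the formula = F.
Row p=F, q=T, r=T, s=F: (q → p) = F, ¬(s ∧ r ∧ ¬(p ∨ r ∧ p)) = T, so the formula = F.

T, F, F, F, F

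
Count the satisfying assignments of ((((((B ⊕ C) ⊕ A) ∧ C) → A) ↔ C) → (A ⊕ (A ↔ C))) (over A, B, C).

5

A  B  C  |  (B ⊕ C)  ((B ⊕ C) ⊕ A)  (((B ⊕ C) ⊕ A) ∧ C)  ((((B ⊕ C) ⊕ A) ∧ C) → A)  (A ↔ C)  (A ⊕ (A ↔ C))  φ
T  T  T  |     F           T                 T                       T                 T           F        F
T  T  F  |     T           F                 F                       T                 F           T        T
T  F  T  |     T           F                 F                       T                 T           F        F
T  F  F  |     F           T                 F                       T                 F           T        T
F  T  T  |     F           F                 F                       T                 F           F        F
F  T  F  |     T           T                 F                       T                 T           T        T
F  F  T  |     T           T                 T                       F                 F           F        T
F  F  F  |     F           F                 F                       T                 T           T        T
The formula is true on 5 of the 8 rows.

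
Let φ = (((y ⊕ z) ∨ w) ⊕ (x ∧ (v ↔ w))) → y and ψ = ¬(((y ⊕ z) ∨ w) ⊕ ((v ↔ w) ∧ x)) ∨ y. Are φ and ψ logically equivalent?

x | y | z | w | v | φ | ψ
- | - | - | - | - | - | -
1 | 1 | 1 | 1 | 1 | 1 | 1
1 | 1 | 1 | 1 | 0 | 1 | 1
1 | 1 | 1 | 0 | 1 | 1 | 1
1 | 1 | 1 | 0 | 0 | 1 | 1
1 | 1 | 0 | 1 | 1 | 1 | 1
1 | 1 | 0 | 1 | 0 | 1 | 1
1 | 1 | 0 | 0 | 1 | 1 | 1
1 | 1 | 0 | 0 | 0 | 1 | 1
1 | 0 | 1 | 1 | 1 | 1 | 1
1 | 0 | 1 | 1 | 0 | 0 | 0
1 | 0 | 1 | 0 | 1 | 0 | 0
1 | 0 | 1 | 0 | 0 | 1 | 1
1 | 0 | 0 | 1 | 1 | 1 | 1
1 | 0 | 0 | 1 | 0 | 0 | 0
1 | 0 | 0 | 0 | 1 | 1 | 1
1 | 0 | 0 | 0 | 0 | 0 | 0
0 | 1 | 1 | 1 | 1 | 1 | 1
0 | 1 | 1 | 1 | 0 | 1 | 1
0 | 1 | 1 | 0 | 1 | 1 | 1
0 | 1 | 1 | 0 | 0 | 1 | 1
0 | 1 | 0 | 1 | 1 | 1 | 1
0 | 1 | 0 | 1 | 0 | 1 | 1
0 | 1 | 0 | 0 | 1 | 1 | 1
0 | 1 | 0 | 0 | 0 | 1 | 1
0 | 0 | 1 | 1 | 1 | 0 | 0
0 | 0 | 1 | 1 | 0 | 0 | 0
0 | 0 | 1 | 0 | 1 | 0 | 0
0 | 0 | 1 | 0 | 0 | 0 | 0
0 | 0 | 0 | 1 | 1 | 0 | 0
0 | 0 | 0 | 1 | 0 | 0 | 0
0 | 0 | 0 | 0 | 1 | 1 | 1
0 | 0 | 0 | 0 | 0 | 1 | 1
The columns for φ and ψ agree on every row, so they are logically equivalent.

equivalent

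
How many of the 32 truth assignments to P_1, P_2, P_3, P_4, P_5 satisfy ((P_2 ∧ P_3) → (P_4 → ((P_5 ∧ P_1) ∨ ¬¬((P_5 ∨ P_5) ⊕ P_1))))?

P_1 | P_2 | P_3 | P_4 | P_5 | φ
--- | --- | --- | --- | --- | -
 T  |  T  |  T  |  T  |  T  | T
 T  |  T  |  T  |  T  |  F  | T
 T  |  T  |  T  |  F  |  T  | T
 T  |  T  |  T  |  F  |  F  | T
 T  |  T  |  F  |  T  |  T  | T
 T  |  T  |  F  |  T  |  F  | T
 T  |  T  |  F  |  F  |  T  | T
 T  |  T  |  F  |  F  |  F  | T
 T  |  F  |  T  |  T  |  T  | T
 T  |  F  |  T  |  T  |  F  | T
 T  |  F  |  T  |  F  |  T  | T
 T  |  F  |  T  |  F  |  F  | T
 T  |  F  |  F  |  T  |  T  | T
 T  |  F  |  F  |  T  |  F  | T
 T  |  F  |  F  |  F  |  T  | T
 T  |  F  |  F  |  F  |  F  | T
 F  |  T  |  T  |  T  |  T  | T
 F  |  T  |  T  |  T  |  F  | F
 F  |  T  |  T  |  F  |  T  | T
 F  |  T  |  T  |  F  |  F  | T
 F  |  T  |  F  |  T  |  T  | T
 F  |  T  |  F  |  T  |  F  | T
 F  |  T  |  F  |  F  |  T  | T
 F  |  T  |  F  |  F  |  F  | T
 F  |  F  |  T  |  T  |  T  | T
 F  |  F  |  T  |  T  |  F  | T
 F  |  F  |  T  |  F  |  T  | T
 F  |  F  |  T  |  F  |  F  | T
 F  |  F  |  F  |  T  |  T  | T
 F  |  F  |  F  |  T  |  F  | T
 F  |  F  |  F  |  F  |  T  | T
 F  |  F  |  F  |  F  |  F  | T
The formula is true on 31 of the 32 rows.

31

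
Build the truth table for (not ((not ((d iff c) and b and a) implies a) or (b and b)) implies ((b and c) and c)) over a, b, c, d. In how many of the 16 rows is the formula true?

12

a  b  c  d  |  φ
T  T  T  T  |  T
T  T  T  F  |  T
T  T  F  T  |  T
T  T  F  F  |  T
T  F  T  T  |  T
T  F  T  F  |  T
T  F  F  T  |  T
T  F  F  F  |  T
F  T  T  T  |  T
F  T  T  F  |  T
F  T  F  T  |  T
F  T  F  F  |  T
F  F  T  T  |  F
F  F  T  F  |  F
F  F  F  T  |  F
F  F  F  F  |  F
The formula is true on 12 of the 16 rows.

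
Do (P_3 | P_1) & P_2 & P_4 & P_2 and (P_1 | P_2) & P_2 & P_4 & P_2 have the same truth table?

not equivalent

P_1  P_2  P_3  P_4  |  φ  ψ
 1    1    1    1   |  1  1
 1    1    1    0   |  0  0
 1    1    0    1   |  1  1
 1    1    0    0   |  0  0
 1    0    1    1   |  0  0
 1    0    1    0   |  0  0
 1    0    0    1   |  0  0
 1    0    0    0   |  0  0
 0    1    1    1   |  1  1
 0    1    1    0   |  0  0
 0    1    0    1   |  0  1
 0    1    0    0   |  0  0
 0    0    1    1   |  0  0
 0    0    1    0   |  0  0
 0    0    0    1   |  0  0
 0    0    0    0   |  0  0
The columns differ at P_1=0, P_2=1, P_3=0, P_4=1 (φ=0, ψ=1), so they are not equivalent.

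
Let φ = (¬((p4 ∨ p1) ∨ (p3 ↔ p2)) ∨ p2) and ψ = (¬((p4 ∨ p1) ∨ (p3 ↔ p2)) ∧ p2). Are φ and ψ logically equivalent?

p1 | p2 | p3 | p4 || φ | ψ
F  | F  | F  | F  || F | F
F  | F  | F  | T  || F | F
F  | F  | T  | F  || T | F
F  | F  | T  | T  || F | F
F  | T  | F  | F  || T | T
F  | T  | F  | T  || T | F
F  | T  | T  | F  || T | F
F  | T  | T  | T  || T | F
T  | F  | F  | F  || F | F
T  | F  | F  | T  || F | F
T  | F  | T  | F  || F | F
T  | F  | T  | T  || F | F
T  | T  | F  | F  || T | F
T  | T  | F  | T  || T | F
T  | T  | T  | F  || T | F
T  | T  | T  | T  || T | F
The columns differ at p1=F, p2=F, p3=T, p4=F (φ=T, ψ=F), so they are not equivalent.

not equivalent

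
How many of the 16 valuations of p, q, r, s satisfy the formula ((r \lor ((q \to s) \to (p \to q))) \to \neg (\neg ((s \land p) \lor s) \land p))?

13

p | q | r | s || φ
0 | 0 | 0 | 0 || 1
0 | 0 | 0 | 1 || 1
0 | 0 | 1 | 0 || 1
0 | 0 | 1 | 1 || 1
0 | 1 | 0 | 0 || 1
0 | 1 | 0 | 1 || 1
0 | 1 | 1 | 0 || 1
0 | 1 | 1 | 1 || 1
1 | 0 | 0 | 0 || 1
1 | 0 | 0 | 1 || 1
1 | 0 | 1 | 0 || 0
1 | 0 | 1 | 1 || 1
1 | 1 | 0 | 0 || 0
1 | 1 | 0 | 1 || 1
1 | 1 | 1 | 0 || 0
1 | 1 | 1 | 1 || 1
The formula is true on 13 of the 16 rows.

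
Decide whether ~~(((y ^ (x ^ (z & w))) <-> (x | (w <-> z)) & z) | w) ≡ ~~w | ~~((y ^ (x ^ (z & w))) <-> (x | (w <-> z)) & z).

x | y | z | w | φ | ψ
- | - | - | - | - | -
1 | 1 | 1 | 1 | 1 | 1
1 | 1 | 1 | 0 | 0 | 0
1 | 1 | 0 | 1 | 1 | 1
1 | 1 | 0 | 0 | 1 | 1
1 | 0 | 1 | 1 | 1 | 1
1 | 0 | 1 | 0 | 1 | 1
1 | 0 | 0 | 1 | 1 | 1
1 | 0 | 0 | 0 | 0 | 0
0 | 1 | 1 | 1 | 1 | 1
0 | 1 | 1 | 0 | 0 | 0
0 | 1 | 0 | 1 | 1 | 1
0 | 1 | 0 | 0 | 0 | 0
0 | 0 | 1 | 1 | 1 | 1
0 | 0 | 1 | 0 | 1 | 1
0 | 0 | 0 | 1 | 1 | 1
0 | 0 | 0 | 0 | 1 | 1
The columns for φ and ψ agree on every row, so they are logically equivalent.

equivalent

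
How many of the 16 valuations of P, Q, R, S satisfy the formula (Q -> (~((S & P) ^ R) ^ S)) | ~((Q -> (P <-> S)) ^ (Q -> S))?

P | Q | R | S || (S & P) | ((S & P) ^ R) | ~((S & P) ^ R) | (~((S & P) ^ R) ^ S) | (Q -> (~((S & P) ^ R) ^ S)) | (P <-> S) | (Q -> (P <-> S)) | (Q -> S) | φ
T | T | T | T ||    T    |       F       |       T        |          F           |              F              |     T     |        T         |    T     | T
T | T | T | F ||    F    |       T       |       F        |          F           |              F              |     F     |        F         |    F     | T
T | T | F | T ||    T    |       T       |       F        |          T           |              T              |     T     |        T         |    T     | T
T | T | F | F ||    F    |       F       |       T        |          T           |              T              |     F     |        F         |    F     | T
T | F | T | T ||    T    |       F       |       T        |          F           |              T              |     T     |        T         |    T     | T
T | F | T | F ||    F    |       T       |       F        |          F           |              T              |     F     |        T         |    T     | T
T | F | F | T ||    T    |       T       |       F        |          T           |              T              |     T     |        T         |    T     | T
T | F | F | F ||    F    |       F       |       T        |          T           |              T              |     F     |        T         |    T     | T
F | T | T | T ||    F    |       T       |       F        |          T           |              T              |     F     |        F         |    T     | T
F | T | T | F ||    F    |       T       |       F        |          F           |              F              |     T     |        T         |    F     | F
F | T | F | T ||    F    |       F       |       T        |          F           |              F              |     F     |        F         |    T     | F
F | T | F | F ||    F    |       F       |       T        |          T           |              T              |     T     |        T         |    F     | T
F | F | T | T ||    F    |       T       |       F        |          T           |              T              |     F     |        T         |    T     | T
F | F | T | F ||    F    |       T       |       F        |          F           |              T              |     T     |        T         |    T     | T
F | F | F | T ||    F    |       F       |       T        |          F           |              T              |     F     |        T         |    T     | T
F | F | F | F ||    F    |       F       |       T        |          T           |              T              |     T     |        T         |    T     | T
The formula is true on 14 of the 16 rows.

14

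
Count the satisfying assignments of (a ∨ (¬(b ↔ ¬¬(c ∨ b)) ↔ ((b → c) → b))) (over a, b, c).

a | b | c || (c ∨ b) | ¬(c ∨ b) | ¬¬(c ∨ b) | (b ↔ ¬¬(c ∨ b)) | ¬(b ↔ ¬¬(c ∨ b)) | (b → c) | ((b → c) → b) | φ
T | T | T ||    T    |    F     |     T     |        T        |        F         |    T    |       T       | T
T | T | F ||    T    |    F     |     T     |        T        |        F         |    F    |       T       | T
T | F | T ||    T    |    F     |     T     |        F        |        T         |    T    |       F       | T
T | F | F ||    F    |    T     |     F     |        T        |        F         |    T    |       F       | T
F | T | T ||    T    |    F     |     T     |        T        |        F         |    T    |       T       | F
F | T | F ||    T    |    F     |     T     |        T        |        F         |    F    |       T       | F
F | F | T ||    T    |    F     |     T     |        F        |        T         |    T    |       F       | F
F | F | F ||    F    |    T     |     F     |        T        |        F         |    T    |       F       | T
The formula is true on 5 of the 8 rows.

5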